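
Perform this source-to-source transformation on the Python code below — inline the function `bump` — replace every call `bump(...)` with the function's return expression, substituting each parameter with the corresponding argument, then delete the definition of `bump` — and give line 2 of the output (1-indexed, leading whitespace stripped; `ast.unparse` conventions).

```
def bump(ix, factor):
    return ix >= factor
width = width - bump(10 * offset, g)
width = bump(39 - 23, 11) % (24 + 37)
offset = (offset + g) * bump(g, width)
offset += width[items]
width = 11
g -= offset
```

width = (39 - 23 >= 11) % (24 + 37)

Transformed code:
width = width - (10 * offset >= g)
width = (39 - 23 >= 11) % (24 + 37)
offset = (offset + g) * (g >= width)
offset += width[items]
width = 11
g -= offset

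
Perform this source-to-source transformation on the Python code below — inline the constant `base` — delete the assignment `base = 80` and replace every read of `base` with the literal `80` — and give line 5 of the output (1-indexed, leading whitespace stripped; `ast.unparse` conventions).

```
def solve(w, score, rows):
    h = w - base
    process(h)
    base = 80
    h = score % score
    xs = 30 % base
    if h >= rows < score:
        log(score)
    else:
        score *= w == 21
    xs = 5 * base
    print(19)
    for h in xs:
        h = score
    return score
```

Transformed code:
def solve(w, score, rows):
    h = w - 80
    process(h)
    h = score % score
    xs = 30 % 80
    if h >= rows < score:
        log(score)
    else:
        score *= w == 21
    xs = 5 * 80
    print(19)
    for h in xs:
        h = score
    return score

xs = 30 % 80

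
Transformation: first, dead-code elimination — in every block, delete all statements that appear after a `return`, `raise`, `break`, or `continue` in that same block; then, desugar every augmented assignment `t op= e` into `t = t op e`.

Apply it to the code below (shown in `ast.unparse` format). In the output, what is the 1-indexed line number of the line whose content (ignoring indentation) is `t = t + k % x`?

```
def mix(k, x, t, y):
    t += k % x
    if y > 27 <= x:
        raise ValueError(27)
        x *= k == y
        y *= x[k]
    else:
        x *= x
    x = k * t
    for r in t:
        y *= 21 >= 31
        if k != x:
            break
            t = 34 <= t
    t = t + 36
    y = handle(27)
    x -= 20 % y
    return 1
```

2

Transformed code:
def mix(k, x, t, y):
    t = t + k % x
    if y > 27 <= x:
        raise ValueError(27)
    else:
        x = x * x
    x = k * t
    for r in t:
        y = y * (21 >= 31)
        if k != x:
            break
    t = t + 36
    y = handle(27)
    x = x - 20 % y
    return 1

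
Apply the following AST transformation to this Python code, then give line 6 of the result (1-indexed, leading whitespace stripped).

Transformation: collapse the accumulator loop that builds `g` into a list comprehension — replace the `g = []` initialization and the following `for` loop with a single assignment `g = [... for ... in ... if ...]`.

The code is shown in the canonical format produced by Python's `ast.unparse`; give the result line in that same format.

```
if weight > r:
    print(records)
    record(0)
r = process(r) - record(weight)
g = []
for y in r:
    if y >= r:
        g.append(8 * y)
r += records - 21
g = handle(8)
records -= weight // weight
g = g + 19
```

Transformed code:
if weight > r:
    print(records)
    record(0)
r = process(r) - record(weight)
g = [8 * y for y in r if y >= r]
r += records - 21
g = handle(8)
records -= weight // weight
g = g + 19

r += records - 21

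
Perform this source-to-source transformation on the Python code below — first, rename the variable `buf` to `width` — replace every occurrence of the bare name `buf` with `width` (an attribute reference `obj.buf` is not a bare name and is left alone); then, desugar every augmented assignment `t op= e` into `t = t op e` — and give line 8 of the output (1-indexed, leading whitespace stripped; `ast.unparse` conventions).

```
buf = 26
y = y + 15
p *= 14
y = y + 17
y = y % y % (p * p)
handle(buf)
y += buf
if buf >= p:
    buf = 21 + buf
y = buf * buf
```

if width >= p:

Transformed code:
width = 26
y = y + 15
p = p * 14
y = y + 17
y = y % y % (p * p)
handle(width)
y = y + width
if width >= p:
    width = 21 + width
y = width * width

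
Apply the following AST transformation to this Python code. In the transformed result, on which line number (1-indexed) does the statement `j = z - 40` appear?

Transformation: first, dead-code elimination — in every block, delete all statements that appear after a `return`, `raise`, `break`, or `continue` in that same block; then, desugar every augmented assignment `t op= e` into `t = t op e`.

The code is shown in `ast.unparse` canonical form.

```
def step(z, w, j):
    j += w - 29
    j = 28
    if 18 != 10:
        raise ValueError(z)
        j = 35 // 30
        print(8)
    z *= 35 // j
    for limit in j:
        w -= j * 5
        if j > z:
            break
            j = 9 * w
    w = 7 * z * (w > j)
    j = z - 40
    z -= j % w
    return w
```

Transformed code:
def step(z, w, j):
    j = j + (w - 29)
    j = 28
    if 18 != 10:
        raise ValueError(z)
    z = z * (35 // j)
    for limit in j:
        w = w - j * 5
        if j > z:
            break
    w = 7 * z * (w > j)
    j = z - 40
    z = z - j % w
    return w

12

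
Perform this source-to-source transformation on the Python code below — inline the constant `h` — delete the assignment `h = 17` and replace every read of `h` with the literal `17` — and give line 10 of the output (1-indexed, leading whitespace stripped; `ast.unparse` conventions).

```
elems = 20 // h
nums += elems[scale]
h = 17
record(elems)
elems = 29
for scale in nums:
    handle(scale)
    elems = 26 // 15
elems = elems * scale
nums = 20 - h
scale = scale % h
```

Transformed code:
elems = 20 // 17
nums += elems[scale]
record(elems)
elems = 29
for scale in nums:
    handle(scale)
    elems = 26 // 15
elems = elems * scale
nums = 20 - 17
scale = scale % 17

scale = scale % 17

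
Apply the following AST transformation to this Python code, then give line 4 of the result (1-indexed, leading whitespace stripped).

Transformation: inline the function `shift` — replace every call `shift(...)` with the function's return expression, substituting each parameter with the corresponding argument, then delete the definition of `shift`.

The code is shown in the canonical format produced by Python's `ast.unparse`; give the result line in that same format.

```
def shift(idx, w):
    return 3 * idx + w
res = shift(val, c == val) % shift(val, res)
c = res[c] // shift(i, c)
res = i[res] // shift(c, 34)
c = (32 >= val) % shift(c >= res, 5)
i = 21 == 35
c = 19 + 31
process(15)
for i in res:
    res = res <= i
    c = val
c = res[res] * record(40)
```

c = (32 >= val) % (3 * (c >= res) + 5)

Transformed code:
res = (3 * val + (c == val)) % (3 * val + res)
c = res[c] // (3 * i + c)
res = i[res] // (3 * c + 34)
c = (32 >= val) % (3 * (c >= res) + 5)
i = 21 == 35
c = 19 + 31
process(15)
for i in res:
    res = res <= i
    c = val
c = res[res] * record(40)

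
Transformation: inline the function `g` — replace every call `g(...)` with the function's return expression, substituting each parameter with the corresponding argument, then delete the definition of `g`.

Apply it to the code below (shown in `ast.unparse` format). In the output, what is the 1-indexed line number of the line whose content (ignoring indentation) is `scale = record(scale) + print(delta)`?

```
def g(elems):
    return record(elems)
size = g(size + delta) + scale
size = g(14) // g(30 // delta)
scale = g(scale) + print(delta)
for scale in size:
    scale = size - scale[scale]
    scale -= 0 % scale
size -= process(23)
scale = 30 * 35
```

3

Transformed code:
size = record(size + delta) + scale
size = record(14) // record(30 // delta)
scale = record(scale) + print(delta)
for scale in size:
    scale = size - scale[scale]
    scale -= 0 % scale
size -= process(23)
scale = 30 * 35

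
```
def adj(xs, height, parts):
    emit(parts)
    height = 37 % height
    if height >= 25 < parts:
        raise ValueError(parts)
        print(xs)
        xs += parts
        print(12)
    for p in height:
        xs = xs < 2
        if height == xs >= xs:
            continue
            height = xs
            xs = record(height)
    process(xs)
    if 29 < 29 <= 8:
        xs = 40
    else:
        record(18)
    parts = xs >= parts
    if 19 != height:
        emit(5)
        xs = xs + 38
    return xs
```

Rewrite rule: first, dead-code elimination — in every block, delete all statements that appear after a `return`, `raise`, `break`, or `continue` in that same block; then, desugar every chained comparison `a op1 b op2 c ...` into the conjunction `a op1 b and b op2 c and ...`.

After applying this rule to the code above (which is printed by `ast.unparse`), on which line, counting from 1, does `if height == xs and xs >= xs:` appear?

Transformed code:
def adj(xs, height, parts):
    emit(parts)
    height = 37 % height
    if height >= 25 and 25 < parts:
        raise ValueError(parts)
    for p in height:
        xs = xs < 2
        if height == xs and xs >= xs:
            continue
    process(xs)
    if 29 < 29 and 29 <= 8:
        xs = 40
    else:
        record(18)
    parts = xs >= parts
    if 19 != height:
        emit(5)
        xs = xs + 38
    return xs

8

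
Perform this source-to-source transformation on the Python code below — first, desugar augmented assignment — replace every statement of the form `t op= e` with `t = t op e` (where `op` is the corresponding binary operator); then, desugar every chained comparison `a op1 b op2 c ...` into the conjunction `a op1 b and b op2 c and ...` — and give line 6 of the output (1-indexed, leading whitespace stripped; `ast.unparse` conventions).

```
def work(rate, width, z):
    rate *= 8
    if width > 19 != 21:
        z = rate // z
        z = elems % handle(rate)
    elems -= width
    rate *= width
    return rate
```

Transformed code:
def work(rate, width, z):
    rate = rate * 8
    if width > 19 and 19 != 21:
        z = rate // z
        z = elems % handle(rate)
    elems = elems - width
    rate = rate * width
    return rate

elems = elems - width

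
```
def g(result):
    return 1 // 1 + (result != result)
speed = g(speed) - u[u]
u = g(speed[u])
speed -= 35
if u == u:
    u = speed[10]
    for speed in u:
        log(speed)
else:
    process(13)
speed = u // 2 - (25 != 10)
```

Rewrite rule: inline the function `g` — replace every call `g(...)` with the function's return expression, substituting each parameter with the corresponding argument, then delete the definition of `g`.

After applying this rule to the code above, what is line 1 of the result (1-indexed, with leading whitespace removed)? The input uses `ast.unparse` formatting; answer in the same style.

speed = 1 // 1 + (speed != speed) - u[u]

Transformed code:
speed = 1 // 1 + (speed != speed) - u[u]
u = 1 // 1 + (speed[u] != speed[u])
speed -= 35
if u == u:
    u = speed[10]
    for speed in u:
        log(speed)
else:
    process(13)
speed = u // 2 - (25 != 10)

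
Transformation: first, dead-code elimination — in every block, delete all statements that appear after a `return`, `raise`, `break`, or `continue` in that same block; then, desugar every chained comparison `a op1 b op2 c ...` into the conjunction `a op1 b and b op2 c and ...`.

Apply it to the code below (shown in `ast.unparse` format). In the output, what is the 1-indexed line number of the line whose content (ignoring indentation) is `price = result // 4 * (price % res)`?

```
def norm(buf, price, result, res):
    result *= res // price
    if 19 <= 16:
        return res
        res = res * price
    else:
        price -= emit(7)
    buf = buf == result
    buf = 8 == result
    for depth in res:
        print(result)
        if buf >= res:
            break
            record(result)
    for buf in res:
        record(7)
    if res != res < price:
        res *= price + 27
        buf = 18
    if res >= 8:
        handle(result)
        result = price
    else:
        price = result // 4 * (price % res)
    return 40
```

Transformed code:
def norm(buf, price, result, res):
    result *= res // price
    if 19 <= 16:
        return res
    else:
        price -= emit(7)
    buf = buf == result
    buf = 8 == result
    for depth in res:
        print(result)
        if buf >= res:
            break
    for buf in res:
        record(7)
    if res != res and res < price:
        res *= price + 27
        buf = 18
    if res >= 8:
        handle(result)
        result = price
    else:
        price = result // 4 * (price % res)
    return 40

22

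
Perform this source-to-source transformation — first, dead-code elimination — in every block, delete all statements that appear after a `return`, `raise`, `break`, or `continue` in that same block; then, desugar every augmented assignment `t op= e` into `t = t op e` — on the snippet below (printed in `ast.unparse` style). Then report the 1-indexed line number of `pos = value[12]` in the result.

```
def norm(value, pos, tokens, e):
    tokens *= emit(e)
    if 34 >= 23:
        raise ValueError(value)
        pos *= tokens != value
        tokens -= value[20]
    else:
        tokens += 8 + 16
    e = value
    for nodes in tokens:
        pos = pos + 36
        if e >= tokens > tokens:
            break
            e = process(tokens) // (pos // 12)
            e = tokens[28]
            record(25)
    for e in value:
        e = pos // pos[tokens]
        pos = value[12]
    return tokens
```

Transformed code:
def norm(value, pos, tokens, e):
    tokens = tokens * emit(e)
    if 34 >= 23:
        raise ValueError(value)
    else:
        tokens = tokens + (8 + 16)
    e = value
    for nodes in tokens:
        pos = pos + 36
        if e >= tokens > tokens:
            break
    for e in value:
        e = pos // pos[tokens]
        pos = value[12]
    return tokens

14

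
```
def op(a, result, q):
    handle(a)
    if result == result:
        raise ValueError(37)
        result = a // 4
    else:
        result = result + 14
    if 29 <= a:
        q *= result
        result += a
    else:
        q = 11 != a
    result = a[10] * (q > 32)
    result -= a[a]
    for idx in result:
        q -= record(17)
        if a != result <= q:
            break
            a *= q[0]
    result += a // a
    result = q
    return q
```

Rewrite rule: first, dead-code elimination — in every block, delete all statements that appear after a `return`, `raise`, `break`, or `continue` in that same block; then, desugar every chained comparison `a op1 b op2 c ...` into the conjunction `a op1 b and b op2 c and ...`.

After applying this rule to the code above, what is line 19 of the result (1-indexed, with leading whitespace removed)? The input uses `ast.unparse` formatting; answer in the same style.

Transformed code:
def op(a, result, q):
    handle(a)
    if result == result:
        raise ValueError(37)
    else:
        result = result + 14
    if 29 <= a:
        q *= result
        result += a
    else:
        q = 11 != a
    result = a[10] * (q > 32)
    result -= a[a]
    for idx in result:
        q -= record(17)
        if a != result and result <= q:
            break
    result += a // a
    result = q
    return q

result = q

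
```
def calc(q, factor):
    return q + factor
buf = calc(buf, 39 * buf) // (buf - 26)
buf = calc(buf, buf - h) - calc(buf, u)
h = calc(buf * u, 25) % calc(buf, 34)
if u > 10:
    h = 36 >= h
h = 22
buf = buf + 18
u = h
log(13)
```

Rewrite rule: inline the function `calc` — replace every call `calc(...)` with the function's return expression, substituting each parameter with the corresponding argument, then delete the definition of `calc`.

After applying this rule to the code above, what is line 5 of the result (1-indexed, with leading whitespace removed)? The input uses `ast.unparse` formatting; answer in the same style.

Transformed code:
buf = (buf + 39 * buf) // (buf - 26)
buf = buf + (buf - h) - (buf + u)
h = (buf * u + 25) % (buf + 34)
if u > 10:
    h = 36 >= h
h = 22
buf = buf + 18
u = h
log(13)

h = 36 >= h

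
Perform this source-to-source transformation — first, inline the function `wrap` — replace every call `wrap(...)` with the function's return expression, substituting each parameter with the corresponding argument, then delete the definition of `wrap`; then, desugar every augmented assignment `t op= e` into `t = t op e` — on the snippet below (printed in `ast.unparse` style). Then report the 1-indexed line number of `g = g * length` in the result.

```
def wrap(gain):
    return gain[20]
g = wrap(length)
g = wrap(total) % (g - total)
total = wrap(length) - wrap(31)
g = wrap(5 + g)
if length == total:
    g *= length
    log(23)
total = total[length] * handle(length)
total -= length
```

Transformed code:
g = length[20]
g = total[20] % (g - total)
total = length[20] - 31[20]
g = (5 + g)[20]
if length == total:
    g = g * length
    log(23)
total = total[length] * handle(length)
total = total - length

6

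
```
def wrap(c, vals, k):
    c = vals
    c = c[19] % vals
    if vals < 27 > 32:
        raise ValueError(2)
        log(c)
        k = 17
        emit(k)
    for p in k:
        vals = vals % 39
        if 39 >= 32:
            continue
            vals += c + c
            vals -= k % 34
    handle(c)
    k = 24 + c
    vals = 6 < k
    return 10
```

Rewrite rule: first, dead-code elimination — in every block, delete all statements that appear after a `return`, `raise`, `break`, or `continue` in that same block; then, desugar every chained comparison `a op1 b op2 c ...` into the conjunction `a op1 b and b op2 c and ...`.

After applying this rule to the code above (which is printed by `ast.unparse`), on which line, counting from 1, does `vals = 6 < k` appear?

Transformed code:
def wrap(c, vals, k):
    c = vals
    c = c[19] % vals
    if vals < 27 and 27 > 32:
        raise ValueError(2)
    for p in k:
        vals = vals % 39
        if 39 >= 32:
            continue
    handle(c)
    k = 24 + c
    vals = 6 < k
    return 10

12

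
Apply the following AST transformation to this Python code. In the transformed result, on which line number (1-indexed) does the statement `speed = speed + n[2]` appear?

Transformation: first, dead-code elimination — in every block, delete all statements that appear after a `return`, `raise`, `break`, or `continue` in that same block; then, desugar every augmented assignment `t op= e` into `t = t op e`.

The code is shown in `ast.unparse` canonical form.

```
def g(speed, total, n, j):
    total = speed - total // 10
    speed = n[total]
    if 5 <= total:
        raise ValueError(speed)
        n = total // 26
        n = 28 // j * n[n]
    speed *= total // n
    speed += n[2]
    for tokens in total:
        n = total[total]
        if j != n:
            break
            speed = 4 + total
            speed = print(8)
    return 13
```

Transformed code:
def g(speed, total, n, j):
    total = speed - total // 10
    speed = n[total]
    if 5 <= total:
        raise ValueError(speed)
    speed = speed * (total // n)
    speed = speed + n[2]
    for tokens in total:
        n = total[total]
        if j != n:
            break
    return 13

7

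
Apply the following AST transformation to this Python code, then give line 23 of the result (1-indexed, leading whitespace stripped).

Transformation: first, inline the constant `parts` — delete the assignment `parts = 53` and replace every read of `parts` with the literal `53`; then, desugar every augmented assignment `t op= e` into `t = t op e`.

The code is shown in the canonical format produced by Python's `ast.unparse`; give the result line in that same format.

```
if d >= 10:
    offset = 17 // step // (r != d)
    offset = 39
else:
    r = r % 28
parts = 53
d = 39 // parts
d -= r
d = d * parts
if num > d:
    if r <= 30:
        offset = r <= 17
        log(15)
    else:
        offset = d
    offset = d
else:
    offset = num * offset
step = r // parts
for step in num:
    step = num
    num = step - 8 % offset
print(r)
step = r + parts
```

step = r + 53

Transformed code:
if d >= 10:
    offset = 17 // step // (r != d)
    offset = 39
else:
    r = r % 28
d = 39 // 53
d = d - r
d = d * 53
if num > d:
    if r <= 30:
        offset = r <= 17
        log(15)
    else:
        offset = d
    offset = d
else:
    offset = num * offset
step = r // 53
for step in num:
    step = num
    num = step - 8 % offset
print(r)
step = r + 53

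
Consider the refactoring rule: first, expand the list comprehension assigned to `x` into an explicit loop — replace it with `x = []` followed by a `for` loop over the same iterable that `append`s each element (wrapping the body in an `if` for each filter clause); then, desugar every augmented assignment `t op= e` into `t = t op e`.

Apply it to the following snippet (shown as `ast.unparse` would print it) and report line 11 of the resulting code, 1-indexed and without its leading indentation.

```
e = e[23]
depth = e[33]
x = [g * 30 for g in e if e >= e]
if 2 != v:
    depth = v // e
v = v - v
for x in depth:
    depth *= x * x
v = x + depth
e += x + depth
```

depth = depth * (x * x)

Transformed code:
e = e[23]
depth = e[33]
x = []
for g in e:
    if e >= e:
        x.append(g * 30)
if 2 != v:
    depth = v // e
v = v - v
for x in depth:
    depth = depth * (x * x)
v = x + depth
e = e + (x + depth)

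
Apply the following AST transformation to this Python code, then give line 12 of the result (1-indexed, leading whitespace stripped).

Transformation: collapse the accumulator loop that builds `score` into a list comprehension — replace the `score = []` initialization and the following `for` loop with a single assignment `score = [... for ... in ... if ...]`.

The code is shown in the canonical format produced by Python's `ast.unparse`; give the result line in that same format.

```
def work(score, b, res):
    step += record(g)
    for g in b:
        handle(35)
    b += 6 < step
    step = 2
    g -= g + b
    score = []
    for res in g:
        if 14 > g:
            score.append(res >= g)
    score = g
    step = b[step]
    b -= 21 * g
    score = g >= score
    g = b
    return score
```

Transformed code:
def work(score, b, res):
    step += record(g)
    for g in b:
        handle(35)
    b += 6 < step
    step = 2
    g -= g + b
    score = [res >= g for res in g if 14 > g]
    score = g
    step = b[step]
    b -= 21 * g
    score = g >= score
    g = b
    return score

score = g >= score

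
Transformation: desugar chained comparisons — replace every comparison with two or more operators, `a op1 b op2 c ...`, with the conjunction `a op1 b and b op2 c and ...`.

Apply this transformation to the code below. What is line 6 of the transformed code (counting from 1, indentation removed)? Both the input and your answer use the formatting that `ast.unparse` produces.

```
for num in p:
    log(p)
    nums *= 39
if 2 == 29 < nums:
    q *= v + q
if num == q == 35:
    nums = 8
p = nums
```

if num == q and q == 35:

Transformed code:
for num in p:
    log(p)
    nums *= 39
if 2 == 29 and 29 < nums:
    q *= v + q
if num == q and q == 35:
    nums = 8
p = nums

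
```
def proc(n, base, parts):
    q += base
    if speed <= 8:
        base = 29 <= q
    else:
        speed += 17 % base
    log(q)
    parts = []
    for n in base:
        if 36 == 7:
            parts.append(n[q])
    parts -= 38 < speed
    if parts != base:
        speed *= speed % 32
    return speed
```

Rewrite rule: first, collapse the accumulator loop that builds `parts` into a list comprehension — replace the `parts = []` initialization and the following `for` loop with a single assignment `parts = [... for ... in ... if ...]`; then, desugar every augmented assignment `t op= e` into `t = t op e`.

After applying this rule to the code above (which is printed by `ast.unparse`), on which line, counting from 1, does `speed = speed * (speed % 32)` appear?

Transformed code:
def proc(n, base, parts):
    q = q + base
    if speed <= 8:
        base = 29 <= q
    else:
        speed = speed + 17 % base
    log(q)
    parts = [n[q] for n in base if 36 == 7]
    parts = parts - (38 < speed)
    if parts != base:
        speed = speed * (speed % 32)
    return speed

11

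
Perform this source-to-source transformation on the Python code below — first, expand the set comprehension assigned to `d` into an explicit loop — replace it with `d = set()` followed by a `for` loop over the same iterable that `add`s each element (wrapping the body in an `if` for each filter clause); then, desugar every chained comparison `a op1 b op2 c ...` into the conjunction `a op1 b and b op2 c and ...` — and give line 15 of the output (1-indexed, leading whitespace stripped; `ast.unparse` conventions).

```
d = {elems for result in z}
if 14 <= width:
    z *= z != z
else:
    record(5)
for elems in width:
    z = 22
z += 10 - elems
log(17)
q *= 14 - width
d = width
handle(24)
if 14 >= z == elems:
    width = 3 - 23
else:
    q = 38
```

Transformed code:
d = set()
for result in z:
    d.add(elems)
if 14 <= width:
    z *= z != z
else:
    record(5)
for elems in width:
    z = 22
z += 10 - elems
log(17)
q *= 14 - width
d = width
handle(24)
if 14 >= z and z == elems:
    width = 3 - 23
else:
    q = 38

if 14 >= z and z == elems:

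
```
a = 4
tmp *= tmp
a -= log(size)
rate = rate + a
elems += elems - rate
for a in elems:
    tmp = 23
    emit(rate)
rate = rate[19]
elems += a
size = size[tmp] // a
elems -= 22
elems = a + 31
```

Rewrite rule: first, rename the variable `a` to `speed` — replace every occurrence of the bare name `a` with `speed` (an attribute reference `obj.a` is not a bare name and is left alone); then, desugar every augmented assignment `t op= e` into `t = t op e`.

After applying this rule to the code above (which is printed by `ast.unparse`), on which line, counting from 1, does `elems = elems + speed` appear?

Transformed code:
speed = 4
tmp = tmp * tmp
speed = speed - log(size)
rate = rate + speed
elems = elems + (elems - rate)
for speed in elems:
    tmp = 23
    emit(rate)
rate = rate[19]
elems = elems + speed
size = size[tmp] // speed
elems = elems - 22
elems = speed + 31

10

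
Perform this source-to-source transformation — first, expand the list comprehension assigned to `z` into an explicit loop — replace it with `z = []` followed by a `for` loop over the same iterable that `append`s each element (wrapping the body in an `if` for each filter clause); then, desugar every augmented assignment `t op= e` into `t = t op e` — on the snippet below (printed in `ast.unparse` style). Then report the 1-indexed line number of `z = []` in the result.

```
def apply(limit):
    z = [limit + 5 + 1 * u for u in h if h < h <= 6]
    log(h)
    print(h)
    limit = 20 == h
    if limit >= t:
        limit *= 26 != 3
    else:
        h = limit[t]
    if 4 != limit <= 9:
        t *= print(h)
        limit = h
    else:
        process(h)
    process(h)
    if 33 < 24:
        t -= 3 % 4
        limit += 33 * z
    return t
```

2

Transformed code:
def apply(limit):
    z = []
    for u in h:
        if h < h <= 6:
            z.append(limit + 5 + 1 * u)
    log(h)
    print(h)
    limit = 20 == h
    if limit >= t:
        limit = limit * (26 != 3)
    else:
        h = limit[t]
    if 4 != limit <= 9:
        t = t * print(h)
        limit = h
    else:
        process(h)
    process(h)
    if 33 < 24:
        t = t - 3 % 4
        limit = limit + 33 * z
    return t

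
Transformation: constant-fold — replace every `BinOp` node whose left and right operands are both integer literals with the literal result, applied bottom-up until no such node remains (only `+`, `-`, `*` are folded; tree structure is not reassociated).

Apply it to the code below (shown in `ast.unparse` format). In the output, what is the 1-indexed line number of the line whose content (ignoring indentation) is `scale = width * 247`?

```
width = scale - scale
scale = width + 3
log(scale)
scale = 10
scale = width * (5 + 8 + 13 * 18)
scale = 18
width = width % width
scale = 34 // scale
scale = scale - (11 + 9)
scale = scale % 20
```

Transformed code:
width = scale - scale
scale = width + 3
log(scale)
scale = 10
scale = width * 247
scale = 18
width = width % width
scale = 34 // scale
scale = scale - 20
scale = scale % 20

5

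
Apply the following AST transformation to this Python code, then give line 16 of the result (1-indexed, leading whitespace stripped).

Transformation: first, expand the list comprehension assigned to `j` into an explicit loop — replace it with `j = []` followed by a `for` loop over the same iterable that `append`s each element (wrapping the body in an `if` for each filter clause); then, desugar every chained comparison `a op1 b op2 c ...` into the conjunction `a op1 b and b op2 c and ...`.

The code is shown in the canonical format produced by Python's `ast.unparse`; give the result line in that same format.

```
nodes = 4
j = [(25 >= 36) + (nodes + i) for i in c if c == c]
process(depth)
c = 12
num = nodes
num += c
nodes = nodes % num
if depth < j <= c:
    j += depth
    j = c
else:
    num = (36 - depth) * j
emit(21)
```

Transformed code:
nodes = 4
j = []
for i in c:
    if c == c:
        j.append((25 >= 36) + (nodes + i))
process(depth)
c = 12
num = nodes
num += c
nodes = nodes % num
if depth < j and j <= c:
    j += depth
    j = c
else:
    num = (36 - depth) * j
emit(21)

emit(21)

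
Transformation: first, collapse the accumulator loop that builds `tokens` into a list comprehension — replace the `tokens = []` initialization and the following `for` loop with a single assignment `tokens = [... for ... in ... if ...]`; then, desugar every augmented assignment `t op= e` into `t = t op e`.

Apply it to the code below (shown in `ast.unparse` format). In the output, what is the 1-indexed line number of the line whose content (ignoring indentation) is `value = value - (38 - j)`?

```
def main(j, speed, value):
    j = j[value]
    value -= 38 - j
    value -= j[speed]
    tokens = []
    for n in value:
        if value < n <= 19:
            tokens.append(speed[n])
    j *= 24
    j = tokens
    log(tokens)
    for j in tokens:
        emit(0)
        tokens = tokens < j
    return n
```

Transformed code:
def main(j, speed, value):
    j = j[value]
    value = value - (38 - j)
    value = value - j[speed]
    tokens = [speed[n] for n in value if value < n <= 19]
    j = j * 24
    j = tokens
    log(tokens)
    for j in tokens:
        emit(0)
        tokens = tokens < j
    return n

3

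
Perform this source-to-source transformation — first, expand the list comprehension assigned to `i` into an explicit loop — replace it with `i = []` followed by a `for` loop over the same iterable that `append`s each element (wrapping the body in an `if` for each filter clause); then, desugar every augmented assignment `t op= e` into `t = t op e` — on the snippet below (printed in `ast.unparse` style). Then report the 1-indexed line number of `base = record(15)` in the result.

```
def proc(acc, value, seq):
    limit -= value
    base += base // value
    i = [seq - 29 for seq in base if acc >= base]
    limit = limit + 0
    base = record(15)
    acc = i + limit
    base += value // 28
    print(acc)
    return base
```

Transformed code:
def proc(acc, value, seq):
    limit = limit - value
    base = base + base // value
    i = []
    for seq in base:
        if acc >= base:
            i.append(seq - 29)
    limit = limit + 0
    base = record(15)
    acc = i + limit
    base = base + value // 28
    print(acc)
    return base

9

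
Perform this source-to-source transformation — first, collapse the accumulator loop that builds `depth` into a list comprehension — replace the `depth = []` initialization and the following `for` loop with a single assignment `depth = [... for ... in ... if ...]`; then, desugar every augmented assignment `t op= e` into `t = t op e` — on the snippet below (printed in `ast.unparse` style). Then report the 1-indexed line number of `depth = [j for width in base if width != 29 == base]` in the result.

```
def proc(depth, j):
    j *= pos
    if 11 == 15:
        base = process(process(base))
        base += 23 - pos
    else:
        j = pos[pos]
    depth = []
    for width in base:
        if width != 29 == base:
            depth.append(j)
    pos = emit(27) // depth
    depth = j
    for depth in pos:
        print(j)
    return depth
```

Transformed code:
def proc(depth, j):
    j = j * pos
    if 11 == 15:
        base = process(process(base))
        base = base + (23 - pos)
    else:
        j = pos[pos]
    depth = [j for width in base if width != 29 == base]
    pos = emit(27) // depth
    depth = j
    for depth in pos:
        print(j)
    return depth

8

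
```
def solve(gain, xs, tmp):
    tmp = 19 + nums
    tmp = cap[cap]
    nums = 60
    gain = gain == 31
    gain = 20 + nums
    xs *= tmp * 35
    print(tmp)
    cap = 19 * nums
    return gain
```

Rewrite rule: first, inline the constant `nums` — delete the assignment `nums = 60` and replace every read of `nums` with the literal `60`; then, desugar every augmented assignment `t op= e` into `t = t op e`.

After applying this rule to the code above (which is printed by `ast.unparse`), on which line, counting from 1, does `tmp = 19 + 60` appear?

Transformed code:
def solve(gain, xs, tmp):
    tmp = 19 + 60
    tmp = cap[cap]
    gain = gain == 31
    gain = 20 + 60
    xs = xs * (tmp * 35)
    print(tmp)
    cap = 19 * 60
    return gain

2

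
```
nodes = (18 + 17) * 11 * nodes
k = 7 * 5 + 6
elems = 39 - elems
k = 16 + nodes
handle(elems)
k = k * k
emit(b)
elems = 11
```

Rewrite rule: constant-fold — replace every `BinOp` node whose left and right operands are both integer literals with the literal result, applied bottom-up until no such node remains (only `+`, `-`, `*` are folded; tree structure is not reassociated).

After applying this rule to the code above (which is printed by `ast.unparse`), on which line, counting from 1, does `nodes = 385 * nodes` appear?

Transformed code:
nodes = 385 * nodes
k = 41
elems = 39 - elems
k = 16 + nodes
handle(elems)
k = k * k
emit(b)
elems = 11

1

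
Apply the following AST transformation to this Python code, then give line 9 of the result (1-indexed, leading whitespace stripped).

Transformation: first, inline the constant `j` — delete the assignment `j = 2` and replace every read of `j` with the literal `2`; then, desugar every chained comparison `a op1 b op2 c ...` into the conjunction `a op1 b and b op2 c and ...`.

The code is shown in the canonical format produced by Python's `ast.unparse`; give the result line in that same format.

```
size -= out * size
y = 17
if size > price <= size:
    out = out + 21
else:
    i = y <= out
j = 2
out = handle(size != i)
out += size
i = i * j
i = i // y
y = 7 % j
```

Transformed code:
size -= out * size
y = 17
if size > price and price <= size:
    out = out + 21
else:
    i = y <= out
out = handle(size != i)
out += size
i = i * 2
i = i // y
y = 7 % 2

i = i * 2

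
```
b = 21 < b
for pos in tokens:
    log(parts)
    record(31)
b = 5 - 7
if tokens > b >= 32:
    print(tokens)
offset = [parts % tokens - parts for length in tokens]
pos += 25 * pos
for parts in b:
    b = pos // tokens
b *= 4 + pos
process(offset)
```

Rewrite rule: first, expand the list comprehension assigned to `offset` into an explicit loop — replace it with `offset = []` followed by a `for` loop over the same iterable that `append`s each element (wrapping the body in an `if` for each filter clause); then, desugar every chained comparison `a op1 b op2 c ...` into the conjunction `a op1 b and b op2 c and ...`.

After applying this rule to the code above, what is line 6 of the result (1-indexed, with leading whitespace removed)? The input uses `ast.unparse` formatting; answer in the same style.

if tokens > b and b >= 32:

Transformed code:
b = 21 < b
for pos in tokens:
    log(parts)
    record(31)
b = 5 - 7
if tokens > b and b >= 32:
    print(tokens)
offset = []
for length in tokens:
    offset.append(parts % tokens - parts)
pos += 25 * pos
for parts in b:
    b = pos // tokens
b *= 4 + pos
process(offset)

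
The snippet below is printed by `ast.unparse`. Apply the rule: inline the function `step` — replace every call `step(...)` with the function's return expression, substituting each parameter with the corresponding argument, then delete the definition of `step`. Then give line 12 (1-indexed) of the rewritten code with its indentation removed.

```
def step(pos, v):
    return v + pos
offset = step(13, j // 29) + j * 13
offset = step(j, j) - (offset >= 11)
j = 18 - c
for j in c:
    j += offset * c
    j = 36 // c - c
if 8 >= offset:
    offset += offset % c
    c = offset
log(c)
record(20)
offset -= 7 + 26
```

offset -= 7 + 26

Transformed code:
offset = j // 29 + 13 + j * 13
offset = j + j - (offset >= 11)
j = 18 - c
for j in c:
    j += offset * c
    j = 36 // c - c
if 8 >= offset:
    offset += offset % c
    c = offset
log(c)
record(20)
offset -= 7 + 26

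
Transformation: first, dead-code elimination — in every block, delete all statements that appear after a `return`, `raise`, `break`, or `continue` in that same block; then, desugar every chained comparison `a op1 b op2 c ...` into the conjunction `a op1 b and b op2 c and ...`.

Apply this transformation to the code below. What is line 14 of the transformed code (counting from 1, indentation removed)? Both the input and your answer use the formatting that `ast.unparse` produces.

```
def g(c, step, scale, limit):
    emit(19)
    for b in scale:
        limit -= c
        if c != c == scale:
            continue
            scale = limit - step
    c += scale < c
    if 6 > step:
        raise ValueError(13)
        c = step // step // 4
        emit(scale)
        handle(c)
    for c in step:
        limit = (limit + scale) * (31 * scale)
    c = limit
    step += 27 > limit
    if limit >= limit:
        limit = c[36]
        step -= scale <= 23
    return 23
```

Transformed code:
def g(c, step, scale, limit):
    emit(19)
    for b in scale:
        limit -= c
        if c != c and c == scale:
            continue
    c += scale < c
    if 6 > step:
        raise ValueError(13)
    for c in step:
        limit = (limit + scale) * (31 * scale)
    c = limit
    step += 27 > limit
    if limit >= limit:
        limit = c[36]
        step -= scale <= 23
    return 23

if limit >= limit:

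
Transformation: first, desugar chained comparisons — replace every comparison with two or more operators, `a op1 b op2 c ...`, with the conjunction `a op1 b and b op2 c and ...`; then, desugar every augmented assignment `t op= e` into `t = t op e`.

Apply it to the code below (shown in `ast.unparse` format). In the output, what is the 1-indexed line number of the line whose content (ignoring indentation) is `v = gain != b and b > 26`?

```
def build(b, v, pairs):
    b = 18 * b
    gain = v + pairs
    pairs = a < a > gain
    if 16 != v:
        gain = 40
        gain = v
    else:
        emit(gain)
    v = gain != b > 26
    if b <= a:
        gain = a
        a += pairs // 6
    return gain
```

Transformed code:
def build(b, v, pairs):
    b = 18 * b
    gain = v + pairs
    pairs = a < a and a > gain
    if 16 != v:
        gain = 40
        gain = v
    else:
        emit(gain)
    v = gain != b and b > 26
    if b <= a:
        gain = a
        a = a + pairs // 6
    return gain

10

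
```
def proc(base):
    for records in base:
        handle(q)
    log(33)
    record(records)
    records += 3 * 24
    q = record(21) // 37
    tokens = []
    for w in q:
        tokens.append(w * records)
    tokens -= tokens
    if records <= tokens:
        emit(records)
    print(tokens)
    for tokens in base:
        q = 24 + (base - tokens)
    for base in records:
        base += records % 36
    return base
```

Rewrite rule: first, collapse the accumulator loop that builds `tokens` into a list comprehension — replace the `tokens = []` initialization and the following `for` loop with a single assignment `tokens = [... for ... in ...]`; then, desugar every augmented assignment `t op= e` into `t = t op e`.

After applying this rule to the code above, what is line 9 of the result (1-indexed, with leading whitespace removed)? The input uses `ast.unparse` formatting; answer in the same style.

Transformed code:
def proc(base):
    for records in base:
        handle(q)
    log(33)
    record(records)
    records = records + 3 * 24
    q = record(21) // 37
    tokens = [w * records for w in q]
    tokens = tokens - tokens
    if records <= tokens:
        emit(records)
    print(tokens)
    for tokens in base:
        q = 24 + (base - tokens)
    for base in records:
        base = base + records % 36
    return base

tokens = tokens - tokens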